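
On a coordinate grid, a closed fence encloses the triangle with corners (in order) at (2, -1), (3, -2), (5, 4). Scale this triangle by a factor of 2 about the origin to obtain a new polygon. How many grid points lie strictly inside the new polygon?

Using the shoelace formula, 2A = |(2·(-2) − 3·(-1)) + (3·4 − 5·(-2)) + (5·(-1) − 2·4)| = 8, so the area is 4.
The number of boundary lattice points is Σ gcd(|Δx|,|Δy|) = gcd(1,1) + gcd(2,6) + gcd(3,5) = 1+2+1 = 4.
Scaling by 2 multiplies the area by 2² = 4 (so the new area is 16) and multiplies the boundary lattice-point count by 2, giving 8.
By Pick's theorem, the interior count of the dilated polygon is 16 − 8/2 + 1 = 13.

13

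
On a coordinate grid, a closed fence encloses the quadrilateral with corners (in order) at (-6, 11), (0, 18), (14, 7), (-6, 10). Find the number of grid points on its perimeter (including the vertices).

Along each edge there are gcd(|Δx|,|Δy|)+1 lattice points, so counting each shared vertex once the boundary has gcd(6,7) + gcd(14,11) + gcd(20,3) + gcd(0,1) = 1+1+1+1 = 4.

4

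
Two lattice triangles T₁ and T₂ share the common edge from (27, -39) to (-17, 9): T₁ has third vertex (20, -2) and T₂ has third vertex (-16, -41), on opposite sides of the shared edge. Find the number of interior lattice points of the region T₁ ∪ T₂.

1721

The union is the simple quadrilateral with vertices (27, -39), (20, -2), (-17, 9), (-16, -41) in order.
Using the shoelace formula, 2A = |[27·(-2) − 20·(-39)] + [20·9 − (-17)·(-2)] + [(-17)·(-41) − (-16)·9] + [(-16)·(-39) − 27·(-41)]| = 3444, so the area is 1722.
Summing gcd(|Δx|,|Δy|) over the edges gives the boundary count: gcd(7,37) + gcd(37,11) + gcd(1,50) + gcd(43,2) = 1+1+1+1 = 4.
By Pick's theorem I = A − B/2 + 1 = 1722 − 4/2 + 1 = 1721.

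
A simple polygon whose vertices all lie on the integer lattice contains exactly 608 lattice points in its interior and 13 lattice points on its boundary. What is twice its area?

By Pick's theorem, A = I + B/2 − 1 = 608 + 13/2 − 1 = 1227/2.
Hence 2A = 1227.

1227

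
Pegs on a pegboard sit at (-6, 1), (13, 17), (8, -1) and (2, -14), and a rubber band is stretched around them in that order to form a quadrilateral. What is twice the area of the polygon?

By the shoelace formula, twice the signed area is |[(-6)·17 − 13·1] + [13·(-1) − 8·17] + [8·(-14) − 2·(-1)] + [2·1 − (-6)·(-14)]| = 456, so the area is 228.

456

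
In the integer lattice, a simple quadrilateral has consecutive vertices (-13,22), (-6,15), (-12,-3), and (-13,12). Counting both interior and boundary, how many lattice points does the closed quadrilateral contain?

102

By the shoelace formula, twice the signed area is |((-13)·15 − (-6)·22) + ((-6)·(-3) − (-12)·15) + ((-12)·12 − (-13)·(-3)) + ((-13)·22 − (-13)·12)| = 178, so the area is 89.
Summing gcd(|Δx|,|Δy|) over the edges gives the boundary count: gcd(7,7) + gcd(6,18) + gcd(1,15) + gcd(0,10) = 7+6+1+10 = 24.
Pick's theorem gives I = A − B/2 + 1 = 89 − 24/2 + 1 = 78, so the closed region contains I + B = 78 + 24 = 102 lattice points.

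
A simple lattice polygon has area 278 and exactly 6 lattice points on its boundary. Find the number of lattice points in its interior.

From Pick's theorem, I = A − B/2 + 1 = 278 − 6/2 + 1 = 276.

276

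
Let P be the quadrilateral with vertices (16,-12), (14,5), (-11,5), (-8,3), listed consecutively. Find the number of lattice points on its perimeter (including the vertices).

30

Summing gcd(|Δx|,|Δy|) over the edges gives the boundary count: gcd(2,17) + gcd(25,0) + gcd(3,2) + gcd(24,15) = 1+25+1+3 = 30.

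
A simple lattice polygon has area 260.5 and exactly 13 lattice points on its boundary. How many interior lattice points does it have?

255

Pick's theorem A = I + B/2 − 1 rearranges to I = A − B/2 + 1 = 260.5 − 13/2 + 1 = 255.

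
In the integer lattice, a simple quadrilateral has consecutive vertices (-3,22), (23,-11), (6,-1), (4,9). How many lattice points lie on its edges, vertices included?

The number of boundary lattice points is Σ gcd(|Δx|,|Δy|) = gcd(26,33) + gcd(17,10) + gcd(2,10) + gcd(7,13) = 1+1+2+1 = 5.

5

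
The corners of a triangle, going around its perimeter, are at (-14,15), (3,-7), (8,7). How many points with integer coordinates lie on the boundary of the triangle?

Summing gcd(|Δx|,|Δy|) over the edges gives the boundary count: gcd(17,22) + gcd(5,14) + gcd(22,8) = 1+1+2 = 4.

4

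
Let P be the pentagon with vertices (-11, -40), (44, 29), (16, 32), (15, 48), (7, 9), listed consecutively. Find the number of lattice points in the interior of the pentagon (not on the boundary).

The shoelace formula gives twice the area as |((-11)·29 − 44·(-40)) + (44·32 − 16·29) + (16·48 − 15·32) + (15·9 − 7·48) + (7·(-40) − (-11)·9)| = 2291, so the area is 1145.5.
Summing gcd(|Δx|,|Δy|) over the edges gives the boundary count: gcd(55,69) + gcd(28,3) + gcd(1,16) + gcd(8,39) + gcd(18,49) = 1+1+1+1+1 = 5.
Pick's theorem gives I = A − B/2 + 1 = 1145.5 − 5/2 + 1 = 1144.

1144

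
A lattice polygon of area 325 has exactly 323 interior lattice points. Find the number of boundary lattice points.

6

Pick's theorem gives A = I + B/2 − 1, so B = 2(A − I + 1) = 2(325 − 323 + 1) = 6.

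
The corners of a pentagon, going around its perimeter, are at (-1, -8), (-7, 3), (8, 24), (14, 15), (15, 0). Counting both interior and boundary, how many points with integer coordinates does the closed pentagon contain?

415

The shoelace formula gives twice the area as |((-1)·3 − (-7)·(-8)) + ((-7)·24 − 8·3) + (8·15 − 14·24) + (14·0 − 15·15) + (15·(-8) − (-1)·0)| = 812, so the area is 406.
Along each edge there are gcd(|Δx|,|Δy|)+1 lattice points, so counting each shared vertex once the boundary has gcd(6,11) + gcd(15,21) + gcd(6,9) + gcd(1,15) + gcd(16,8) = 1+3+3+1+8 = 16.
Pick's theorem gives I = A − B/2 + 1 = 406 − 16/2 + 1 = 399, so the closed region contains I + B = 399 + 16 = 415 lattice points.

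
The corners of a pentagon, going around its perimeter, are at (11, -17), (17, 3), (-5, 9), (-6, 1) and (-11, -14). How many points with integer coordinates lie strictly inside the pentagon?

By the shoelace formula, twice the signed area is |[11·3 − 17·(-17)] + [17·9 − (-5)·3] + [(-5)·1 − (-6)·9] + [(-6)·(-14) − (-11)·1] + [(-11)·(-17) − 11·(-14)]| = 975, so the area is 975/2.
Along each edge there are gcd(|Δx|,|Δy|)+1 lattice points, so counting each shared vertex once the boundary has gcd(6,20) + gcd(22,6) + gcd(1,8) + gcd(5,15) + gcd(22,3) = 2+2+1+5+1 = 11.
By Pick's theorem A = I + B/2 − 1, so I = 975/2 − 11/2 + 1 = 483.

483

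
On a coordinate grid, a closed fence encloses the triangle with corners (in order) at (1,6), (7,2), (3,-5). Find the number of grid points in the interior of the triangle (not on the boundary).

28

The shoelace formula gives twice the area as |(1·2 − 7·6) + (7·(-5) − 3·2) + (3·6 − 1·(-5))| = 58, so the area is 29.
The number of boundary lattice points is Σ gcd(|Δx|,|Δy|) = gcd(6,4) + gcd(4,7) + gcd(2,11) = 2+1+1 = 4.
Pick's theorem gives I = A − B/2 + 1 = 29 − 4/2 + 1 = 28.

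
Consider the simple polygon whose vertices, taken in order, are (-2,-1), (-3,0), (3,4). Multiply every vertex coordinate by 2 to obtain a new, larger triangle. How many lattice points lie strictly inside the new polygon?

13

The shoelace formula gives twice the area as |[(-2)·0 − (-3)·(-1)] + [(-3)·4 − 3·0] + [3·(-1) − (-2)·4]| = 10, so the area is 5.
Along each edge there are gcd(|Δx|,|Δy|)+1 lattice points, so counting each shared vertex once the boundary has gcd(1,1) + gcd(6,4) + gcd(5,5) = 1+2+5 = 8.
Scaling by 2 multiplies the area by 2² = 4 (so the new area is 20) and multiplies the boundary lattice-point count by 2, giving 16.
By Pick's theorem, the interior count of the dilated polygon is 20 − 16/2 + 1 = 13.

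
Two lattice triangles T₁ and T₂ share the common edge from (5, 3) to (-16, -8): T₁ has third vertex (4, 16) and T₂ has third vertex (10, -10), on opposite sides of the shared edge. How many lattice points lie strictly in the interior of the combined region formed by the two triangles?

The union is the simple quadrilateral with vertices (5, 3), (4, 16), (-16, -8), (10, -10) in order.
The shoelace formula gives twice the area as |(5·16 − 4·3) + (4·(-8) − (-16)·16) + ((-16)·(-10) − 10·(-8)) + (10·3 − 5·(-10))| = 612, so the area is 306.
The number of boundary lattice points is Σ gcd(|Δx|,|Δy|) = gcd(1,13) + gcd(20,24) + gcd(26,2) + gcd(5,13) = 1+4+2+1 = 8.
By Pick's theorem I = A − B/2 + 1 = 306 − 8/2 + 1 = 303.

303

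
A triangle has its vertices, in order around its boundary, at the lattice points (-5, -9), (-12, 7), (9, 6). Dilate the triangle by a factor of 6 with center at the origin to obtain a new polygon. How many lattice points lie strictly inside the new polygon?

The shoelace formula gives twice the area as |[(-5)·7 − (-12)·(-9)] + [(-12)·6 − 9·7] + [9·(-9) − (-5)·6]| = 329, so the area is 329/2.
The number of boundary lattice points is Σ gcd(|Δx|,|Δy|) = gcd(7,16) + gcd(21,1) + gcd(14,15) = 1+1+1 = 3.
Scaling by 6 multiplies the area by 6² = 36 (so the new area is 5922) and multiplies the boundary lattice-point count by 6, giving 18.
By Pick's theorem, the interior count of the dilated polygon is 5922 − 18/2 + 1 = 5914.

5914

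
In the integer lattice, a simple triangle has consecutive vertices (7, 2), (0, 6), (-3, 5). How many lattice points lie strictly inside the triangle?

9

The shoelace formula gives twice the area as |(7·6 − 0·2) + (0·5 − (-3)·6) + ((-3)·2 − 7·5)| = 19, so the area is 9.5.
Summing gcd(|Δx|,|Δy|) over the edges gives the boundary count: gcd(7,4) + gcd(3,1) + gcd(10,3) = 1+1+1 = 3.
Pick's theorem gives I = A − B/2 + 1 = 9.5 − 3/2 + 1 = 9.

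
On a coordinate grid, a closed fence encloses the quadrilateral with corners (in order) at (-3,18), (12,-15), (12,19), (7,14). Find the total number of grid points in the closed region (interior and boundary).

243

The shoelace formula gives twice the area as |((-3)·(-15) − 12·18) + (12·19 − 12·(-15)) + (12·14 − 7·19) + (7·18 − (-3)·14)| = 440, so the area is 220.
The number of boundary lattice points is Σ gcd(|Δx|,|Δy|) = gcd(15,33) + gcd(0,34) + gcd(5,5) + gcd(10,4) = 3+34+5+2 = 44.
Pick's theorem gives I = A − B/2 + 1 = 220 − 44/2 + 1 = 199, so the closed region contains I + B = 199 + 44 = 243 lattice points.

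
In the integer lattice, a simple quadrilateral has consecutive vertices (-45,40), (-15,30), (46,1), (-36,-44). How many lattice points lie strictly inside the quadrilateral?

The shoelace formula gives twice the area as |((-45)·30 − (-15)·40) + ((-15)·1 − 46·30) + (46·(-44) − (-36)·1) + ((-36)·40 − (-45)·(-44))| = 7553, so the area is 7553/2.
Along each edge there are gcd(|Δx|,|Δy|)+1 lattice points, so counting each shared vertex once the boundary has gcd(30,10) + gcd(61,29) + gcd(82,45) + gcd(9,84) = 10+1+1+3 = 15.
By Pick's theorem A = I + B/2 − 1, so I = 7553/2 − 15/2 + 1 = 3770.

3770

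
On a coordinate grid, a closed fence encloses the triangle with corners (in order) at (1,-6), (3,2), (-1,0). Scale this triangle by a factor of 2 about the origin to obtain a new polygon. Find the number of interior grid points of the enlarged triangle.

Using the shoelace formula, 2A = |[1·2 − 3·(-6)] + [3·0 − (-1)·2] + [(-1)·(-6) − 1·0]| = 28, so the area is 14.
Along each edge there are gcd(|Δx|,|Δy|)+1 lattice points, so counting each shared vertex once the boundary has gcd(2,8) + gcd(4,2) + gcd(2,6) = 2+2+2 = 6.
Scaling by 2 multiplies the area by 2² = 4 (so the new area is 56) and multiplies the boundary lattice-point count by 2, giving 12.
By Pick's theorem, the interior count of the dilated polygon is 56 − 12/2 + 1 = 51.

51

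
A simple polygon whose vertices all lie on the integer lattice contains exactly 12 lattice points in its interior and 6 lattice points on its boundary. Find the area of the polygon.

By Pick's theorem, A = I + B/2 − 1 = 12 + 6/2 − 1 = 14.

14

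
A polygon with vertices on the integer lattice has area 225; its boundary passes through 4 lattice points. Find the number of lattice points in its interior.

224

Pick's theorem A = I + B/2 − 1 rearranges to I = A − B/2 + 1 = 225 − 4/2 + 1 = 224.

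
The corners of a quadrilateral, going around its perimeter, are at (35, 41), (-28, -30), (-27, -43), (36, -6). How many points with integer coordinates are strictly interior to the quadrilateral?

Using the shoelace formula, 2A = |(35·(-30) − (-28)·41) + ((-28)·(-43) − (-27)·(-30)) + ((-27)·(-6) − 36·(-43)) + (36·41 − 35·(-6))| = 3888, so the area is 1944.
The number of boundary lattice points is Σ gcd(|Δx|,|Δy|) = gcd(63,71) + gcd(1,13) + gcd(63,37) + gcd(1,47) = 1+1+1+1 = 4.
Pick's theorem gives I = A − B/2 + 1 = 1944 − 4/2 + 1 = 1943.

1943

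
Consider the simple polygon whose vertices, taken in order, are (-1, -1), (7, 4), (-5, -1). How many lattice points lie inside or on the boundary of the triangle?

14

Using the shoelace formula, 2A = |[(-1)·4 − 7·(-1)] + [7·(-1) − (-5)·4] + [(-5)·(-1) − (-1)·(-1)]| = 20, so the area is 10.
The number of boundary lattice points is Σ gcd(|Δx|,|Δy|) = gcd(8,5) + gcd(12,5) + gcd(4,0) = 1+1+4 = 6.
Pick's theorem gives I = A − B/2 + 1 = 10 − 6/2 + 1 = 8, so the closed region contains I + B = 8 + 6 = 14 lattice points.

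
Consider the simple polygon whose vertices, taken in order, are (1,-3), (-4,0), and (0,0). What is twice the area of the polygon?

12

The shoelace formula gives twice the area as |(1·0 − (-4)·(-3)) + ((-4)·0 − 0·0) + (0·(-3) − 1·0)| = 12, so the area is 6.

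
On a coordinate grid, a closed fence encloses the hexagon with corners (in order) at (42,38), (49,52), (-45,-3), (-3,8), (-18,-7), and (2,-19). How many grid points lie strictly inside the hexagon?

The shoelace formula gives twice the area as |[42·52 − 49·38] + [49·(-3) − (-45)·52] + [(-45)·8 − (-3)·(-3)] + [(-3)·(-7) − (-18)·8] + [(-18)·(-19) − 2·(-7)] + [2·38 − 42·(-19)]| = 3541, so the area is 1770.5.
The number of boundary lattice points is Σ gcd(|Δx|,|Δy|) = gcd(7,14) + gcd(94,55) + gcd(42,11) + gcd(15,15) + gcd(20,12) + gcd(40,57) = 7+1+1+15+4+1 = 29.
Pick's theorem gives I = A − B/2 + 1 = 1770.5 − 29/2 + 1 = 1757.

1757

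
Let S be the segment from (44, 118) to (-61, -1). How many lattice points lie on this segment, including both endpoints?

The number of lattice points on a segment between lattice points is gcd(|Δx|,|Δy|) + 1 = gcd(105,119) + 1 = 7 + 1 = 8.

8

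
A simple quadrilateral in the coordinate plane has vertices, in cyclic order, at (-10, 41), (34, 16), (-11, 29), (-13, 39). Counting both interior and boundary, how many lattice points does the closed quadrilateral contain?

297

By the shoelace formula, twice the signed area is |[(-10)·16 − 34·41] + [34·29 − (-11)·16] + [(-11)·39 − (-13)·29] + [(-13)·41 − (-10)·39]| = 587, so the area is 293.5.
The number of boundary lattice points is Σ gcd(|Δx|,|Δy|) = gcd(44,25) + gcd(45,13) + gcd(2,10) + gcd(3,2) = 1+1+2+1 = 5.
Pick's theorem gives I = A − B/2 + 1 = 293.5 − 5/2 + 1 = 292, so the closed region contains I + B = 292 + 5 = 297 lattice points.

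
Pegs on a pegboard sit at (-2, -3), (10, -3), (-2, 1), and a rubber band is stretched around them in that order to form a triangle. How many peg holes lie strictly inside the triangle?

15

The shoelace formula gives twice the area as |[(-2)·(-3) − 10·(-3)] + [10·1 − (-2)·(-3)] + [(-2)·(-3) − (-2)·1]| = 48, so the area is 24.
The number of boundary lattice points is Σ gcd(|Δx|,|Δy|) = gcd(12,0) + gcd(12,4) + gcd(0,4) = 12+4+4 = 20.
By Pick's theorem A = I + B/2 − 1, so I = 24 − 20/2 + 1 = 15.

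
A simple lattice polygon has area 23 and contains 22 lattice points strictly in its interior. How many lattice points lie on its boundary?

Pick's theorem gives A = I + B/2 − 1, so B = 2(A − I + 1) = 2(23 − 22 + 1) = 4.

4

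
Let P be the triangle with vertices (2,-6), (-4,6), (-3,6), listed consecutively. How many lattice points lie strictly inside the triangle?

Using the shoelace formula, 2A = |(2·6 − (-4)·(-6)) + ((-4)·6 − (-3)·6) + ((-3)·(-6) − 2·6)| = 12, so the area is 6.
Summing gcd(|Δx|,|Δy|) over the edges gives the boundary count: gcd(6,12) + gcd(1,0) + gcd(5,12) = 6+1+1 = 8.
Pick's theorem gives I = A − B/2 + 1 = 6 − 8/2 + 1 = 3.

3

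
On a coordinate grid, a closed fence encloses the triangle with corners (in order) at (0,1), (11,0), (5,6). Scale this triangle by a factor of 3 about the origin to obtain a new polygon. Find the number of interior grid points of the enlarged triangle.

By the shoelace formula, twice the signed area is |[0·0 − 11·1] + [11·6 − 5·0] + [5·1 − 0·6]| = 60, so the area is 30.
Summing gcd(|Δx|,|Δy|) over the edges gives the boundary count: gcd(11,1) + gcd(6,6) + gcd(5,5) = 1+6+5 = 12.
Scaling by 3 multiplies the area by 3² = 9 (so the new area is 270) and multiplies the boundary lattice-point count by 3, giving 36.
By Pick's theorem, the interior count of the dilated polygon is 270 − 36/2 + 1 = 253.

253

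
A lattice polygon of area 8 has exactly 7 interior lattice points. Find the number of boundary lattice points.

4

Pick's theorem gives A = I + B/2 − 1, so B = 2(A − I + 1) = 2(8 − 7 + 1) = 4.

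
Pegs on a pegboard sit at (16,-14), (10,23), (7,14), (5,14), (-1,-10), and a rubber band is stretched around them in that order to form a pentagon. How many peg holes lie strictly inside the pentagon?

321

By the shoelace formula, twice the signed area is |(16·23 − 10·(-14)) + (10·14 − 7·23) + (7·14 − 5·14) + (5·(-10) − (-1)·14) + ((-1)·(-14) − 16·(-10))| = 653, so the area is 326.5.
Summing gcd(|Δx|,|Δy|) over the edges gives the boundary count: gcd(6,37) + gcd(3,9) + gcd(2,0) + gcd(6,24) + gcd(17,4) = 1+3+2+6+1 = 13.
By Pick's theorem A = I + B/2 − 1, so I = 326.5 − 13/2 + 1 = 321.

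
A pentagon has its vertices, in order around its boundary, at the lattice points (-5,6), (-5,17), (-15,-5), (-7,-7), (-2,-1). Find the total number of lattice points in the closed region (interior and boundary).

145

The shoelace formula gives twice the area as |[(-5)·17 − (-5)·6] + [(-5)·(-5) − (-15)·17] + [(-15)·(-7) − (-7)·(-5)] + [(-7)·(-1) − (-2)·(-7)] + [(-2)·6 − (-5)·(-1)]| = 271, so the area is 271/2.
The number of boundary lattice points is Σ gcd(|Δx|,|Δy|) = gcd(0,11) + gcd(10,22) + gcd(8,2) + gcd(5,6) + gcd(3,7) = 11+2+2+1+1 = 17.
Pick's theorem gives I = A − B/2 + 1 = 271/2 − 17/2 + 1 = 128, so the closed region contains I + B = 128 + 17 = 145 lattice points.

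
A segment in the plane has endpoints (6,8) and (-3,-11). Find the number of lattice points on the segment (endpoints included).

The number of lattice points on a segment between lattice points is gcd(|Δx|,|Δy|) + 1 = gcd(9,19) + 1 = 1 + 1 = 2.

2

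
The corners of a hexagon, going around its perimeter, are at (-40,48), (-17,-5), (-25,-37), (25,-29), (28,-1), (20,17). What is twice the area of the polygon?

By the shoelace formula, twice the signed area is |[(-40)·(-5) − (-17)·48] + [(-17)·(-37) − (-25)·(-5)] + [(-25)·(-29) − 25·(-37)] + [25·(-1) − 28·(-29)] + [28·17 − 20·(-1)] + [20·48 − (-40)·17]| = 6093, so the area is 3046.5.

6093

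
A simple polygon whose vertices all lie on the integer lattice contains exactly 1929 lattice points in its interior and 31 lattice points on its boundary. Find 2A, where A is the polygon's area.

3887

Pick's theorem states A = I + B/2 − 1, so A = 1929 + 31/2 − 1 = 3887/2.
Hence 2A = 3887.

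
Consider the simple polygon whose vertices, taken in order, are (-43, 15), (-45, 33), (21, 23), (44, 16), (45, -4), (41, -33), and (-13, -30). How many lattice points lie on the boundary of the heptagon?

Along each edge there are gcd(|Δx|,|Δy|)+1 lattice points, so counting each shared vertex once the boundary has gcd(2,18) + gcd(66,10) + gcd(23,7) + gcd(1,20) + gcd(4,29) + gcd(54,3) + gcd(30,45) = 2+2+1+1+1+3+15 = 25.

25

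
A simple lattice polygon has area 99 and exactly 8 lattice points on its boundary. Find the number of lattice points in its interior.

96

From Pick's theorem, I = A − B/2 + 1 = 99 − 8/2 + 1 = 96.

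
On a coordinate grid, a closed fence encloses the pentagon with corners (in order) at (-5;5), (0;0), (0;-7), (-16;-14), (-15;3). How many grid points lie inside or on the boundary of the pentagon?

224

Using the shoelace formula, 2A = |((-5)·0 − 0·5) + (0·(-7) − 0·0) + (0·(-14) − (-16)·(-7)) + ((-16)·3 − (-15)·(-14)) + ((-15)·5 − (-5)·3)| = 430, so the area is 215.
Summing gcd(|Δx|,|Δy|) over the edges gives the boundary count: gcd(5,5) + gcd(0,7) + gcd(16,7) + gcd(1,17) + gcd(10,2) = 5+7+1+1+2 = 16.
Pick's theorem gives I = A − B/2 + 1 = 215 − 16/2 + 1 = 208, so the closed region contains I + B = 208 + 16 = 224 lattice points.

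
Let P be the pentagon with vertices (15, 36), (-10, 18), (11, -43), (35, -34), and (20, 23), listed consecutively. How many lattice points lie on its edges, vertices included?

Summing gcd(|Δx|,|Δy|) over the edges gives the boundary count: gcd(25,18) + gcd(21,61) + gcd(24,9) + gcd(15,57) + gcd(5,13) = 1+1+3+3+1 = 9.

9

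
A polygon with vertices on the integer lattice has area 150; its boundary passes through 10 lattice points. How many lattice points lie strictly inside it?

146

Pick's theorem A = I + B/2 − 1 rearranges to I = A − B/2 + 1 = 150 − 10/2 + 1 = 146.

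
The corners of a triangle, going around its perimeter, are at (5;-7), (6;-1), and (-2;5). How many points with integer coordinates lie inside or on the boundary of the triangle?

By the shoelace formula, twice the signed area is |(5·(-1) − 6·(-7)) + (6·5 − (-2)·(-1)) + ((-2)·(-7) − 5·5)| = 54, so the area is 27.
The number of boundary lattice points is Σ gcd(|Δx|,|Δy|) = gcd(1,6) + gcd(8,6) + gcd(7,12) = 1+2+1 = 4.
Pick's theorem gives I = A − B/2 + 1 = 27 − 4/2 + 1 = 26, so the closed region contains I + B = 26 + 4 = 30 lattice points.

30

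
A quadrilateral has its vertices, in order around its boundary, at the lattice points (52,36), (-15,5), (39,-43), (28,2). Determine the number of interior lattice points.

1714

Using the shoelace formula, 2A = |[52·5 − (-15)·36] + [(-15)·(-43) − 39·5] + [39·2 − 28·(-43)] + [28·36 − 52·2]| = 3436, so the area is 1718.
The number of boundary lattice points is Σ gcd(|Δx|,|Δy|) = gcd(67,31) + gcd(54,48) + gcd(11,45) + gcd(24,34) = 1+6+1+2 = 10.
Pick's theorem gives I = A − B/2 + 1 = 1718 − 10/2 + 1 = 1714.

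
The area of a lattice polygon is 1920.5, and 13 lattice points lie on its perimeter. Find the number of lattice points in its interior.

1915

Pick's theorem A = I + B/2 − 1 rearranges to I = A − B/2 + 1 = 1920.5 − 13/2 + 1 = 1915.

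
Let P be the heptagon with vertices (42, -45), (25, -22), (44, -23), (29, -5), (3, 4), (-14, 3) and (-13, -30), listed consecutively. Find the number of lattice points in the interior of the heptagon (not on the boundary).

1765

The shoelace formula gives twice the area as |(42·(-22) − 25·(-45)) + (25·(-23) − 44·(-22)) + (44·(-5) − 29·(-23)) + (29·4 − 3·(-5)) + (3·3 − (-14)·4) + ((-14)·(-30) − (-13)·3) + ((-13)·(-45) − 42·(-30))| = 3541, so the area is 3541/2.
The number of boundary lattice points is Σ gcd(|Δx|,|Δy|) = gcd(17,23) + gcd(19,1) + gcd(15,18) + gcd(26,9) + gcd(17,1) + gcd(1,33) + gcd(55,15) = 1+1+3+1+1+1+5 = 13.
By Pick's theorem A = I + B/2 − 1, so I = 3541/2 − 13/2 + 1 = 1765.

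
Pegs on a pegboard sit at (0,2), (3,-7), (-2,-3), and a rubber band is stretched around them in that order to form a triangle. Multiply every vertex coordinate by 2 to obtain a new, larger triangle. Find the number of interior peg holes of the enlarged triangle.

62

By the shoelace formula, twice the signed area is |[0·(-7) − 3·2] + [3·(-3) − (-2)·(-7)] + [(-2)·2 − 0·(-3)]| = 33, so the area is 16.5.
Summing gcd(|Δx|,|Δy|) over the edges gives the boundary count: gcd(3,9) + gcd(5,4) + gcd(2,5) = 3+1+1 = 5.
Scaling by 2 multiplies the area by 2² = 4 (so the new area is 66) and multiplies the boundary lattice-point count by 2, giving 10.
By Pick's theorem, the interior count of the dilated polygon is 66 − 10/2 + 1 = 62.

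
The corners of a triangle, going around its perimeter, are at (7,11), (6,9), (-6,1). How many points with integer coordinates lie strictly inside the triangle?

6

By the shoelace formula, twice the signed area is |(7·9 − 6·11) + (6·1 − (-6)·9) + ((-6)·11 − 7·1)| = 16, so the area is 8.
The number of boundary lattice points is Σ gcd(|Δx|,|Δy|) = gcd(1,2) + gcd(12,8) + gcd(13,10) = 1+4+1 = 6.
By Pick's theorem A = I + B/2 − 1, so I = 8 − 6/2 + 1 = 6.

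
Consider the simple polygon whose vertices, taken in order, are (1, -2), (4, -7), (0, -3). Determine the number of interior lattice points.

The shoelace formula gives twice the area as |[1·(-7) − 4·(-2)] + [4·(-3) − 0·(-7)] + [0·(-2) − 1·(-3)]| = 8, so the area is 4.
Summing gcd(|Δx|,|Δy|) over the edges gives the boundary count: gcd(3,5) + gcd(4,4) + gcd(1,1) = 1+4+1 = 6.
By Pick's theorem A = I + B/2 − 1, so I = 4 − 6/2 + 1 = 2.

2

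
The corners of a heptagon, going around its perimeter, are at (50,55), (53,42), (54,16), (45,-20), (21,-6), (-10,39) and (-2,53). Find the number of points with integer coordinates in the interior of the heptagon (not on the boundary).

3161

Using the shoelace formula, 2A = |[50·42 − 53·55] + [53·16 − 54·42] + [54·(-20) − 45·16] + [45·(-6) − 21·(-20)] + [21·39 − (-10)·(-6)] + [(-10)·53 − (-2)·39] + [(-2)·55 − 50·53]| = 6338, so the area is 3169.
The number of boundary lattice points is Σ gcd(|Δx|,|Δy|) = gcd(3,13) + gcd(1,26) + gcd(9,36) + gcd(24,14) + gcd(31,45) + gcd(8,14) + gcd(52,2) = 1+1+9+2+1+2+2 = 18.
Pick's theorem gives I = A − B/2 + 1 = 3169 − 18/2 + 1 = 3161.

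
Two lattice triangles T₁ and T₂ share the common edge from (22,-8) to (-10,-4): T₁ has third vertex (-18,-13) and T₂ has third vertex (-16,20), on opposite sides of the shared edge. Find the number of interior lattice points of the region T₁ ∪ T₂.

The union is the simple quadrilateral with vertices (22,-8), (-18,-13), (-10,-4), (-16,20) in order.
By the shoelace formula, twice the signed area is |(22·(-13) − (-18)·(-8)) + ((-18)·(-4) − (-10)·(-13)) + ((-10)·20 − (-16)·(-4)) + ((-16)·(-8) − 22·20)| = 1064, so the area is 532.
The number of boundary lattice points is Σ gcd(|Δx|,|Δy|) = gcd(40,5) + gcd(8,9) + gcd(6,24) + gcd(38,28) = 5+1+6+2 = 14.
By Pick's theorem I = A − B/2 + 1 = 532 − 14/2 + 1 = 526.

526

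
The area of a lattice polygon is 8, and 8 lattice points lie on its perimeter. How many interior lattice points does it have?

5

From Pick's theorem, I = A − B/2 + 1 = 8 − 8/2 + 1 = 5.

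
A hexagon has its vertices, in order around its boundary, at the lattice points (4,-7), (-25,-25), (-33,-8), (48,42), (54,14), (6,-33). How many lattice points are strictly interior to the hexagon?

By the shoelace formula, twice the signed area is |[4·(-25) − (-25)·(-7)] + [(-25)·(-8) − (-33)·(-25)] + [(-33)·42 − 48·(-8)] + [48·14 − 54·42] + [54·(-33) − 6·14] + [6·(-7) − 4·(-33)]| = 5274, so the area is 2637.
The number of boundary lattice points is Σ gcd(|Δx|,|Δy|) = gcd(29,18) + gcd(8,17) + gcd(81,50) + gcd(6,28) + gcd(48,47) + gcd(2,26) = 1+1+1+2+1+2 = 8.
By Pick's theorem A = I + B/2 − 1, so I = 2637 − 8/2 + 1 = 2634.

2634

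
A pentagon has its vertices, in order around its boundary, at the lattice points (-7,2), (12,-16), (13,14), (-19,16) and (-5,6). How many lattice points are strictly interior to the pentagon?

465

By the shoelace formula, twice the signed area is |((-7)·(-16) − 12·2) + (12·14 − 13·(-16)) + (13·16 − (-19)·14) + ((-19)·6 − (-5)·16) + ((-5)·2 − (-7)·6)| = 936, so the area is 468.
Along each edge there are gcd(|Δx|,|Δy|)+1 lattice points, so counting each shared vertex once the boundary has gcd(19,18) + gcd(1,30) + gcd(32,2) + gcd(14,10) + gcd(2,4) = 1+1+2+2+2 = 8.
Pick's theorem gives I = A − B/2 + 1 = 468 − 8/2 + 1 = 465.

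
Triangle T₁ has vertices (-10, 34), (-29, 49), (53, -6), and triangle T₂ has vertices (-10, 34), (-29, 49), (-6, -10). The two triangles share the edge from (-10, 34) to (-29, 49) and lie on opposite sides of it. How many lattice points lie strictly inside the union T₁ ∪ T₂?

The union is the simple quadrilateral with vertices (-10, 34), (53, -6), (-29, 49), (-6, -10) in order.
By the shoelace formula, twice the signed area is |[(-10)·(-6) − 53·34] + [53·49 − (-29)·(-6)] + [(-29)·(-10) − (-6)·49] + [(-6)·34 − (-10)·(-10)]| = 961, so the area is 961/2.
Along each edge there are gcd(|Δx|,|Δy|)+1 lattice points, so counting each shared vertex once the boundary has gcd(63,40) + gcd(82,55) + gcd(23,59) + gcd(4,44) = 1+1+1+4 = 7.
By Pick's theorem I = A − B/2 + 1 = 961/2 − 7/2 + 1 = 478.

478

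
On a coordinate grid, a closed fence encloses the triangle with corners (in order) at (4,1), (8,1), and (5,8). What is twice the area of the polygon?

28

By the shoelace formula, twice the signed area is |(4·1 − 8·1) + (8·8 − 5·1) + (5·1 − 4·8)| = 28, so the area is 14.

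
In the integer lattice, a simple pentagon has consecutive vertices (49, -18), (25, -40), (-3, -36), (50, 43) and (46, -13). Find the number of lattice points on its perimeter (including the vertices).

12

Along each edge there are gcd(|Δx|,|Δy|)+1 lattice points, so counting each shared vertex once the boundary has gcd(24,22) + gcd(28,4) + gcd(53,79) + gcd(4,56) + gcd(3,5) = 2+4+1+4+1 = 12.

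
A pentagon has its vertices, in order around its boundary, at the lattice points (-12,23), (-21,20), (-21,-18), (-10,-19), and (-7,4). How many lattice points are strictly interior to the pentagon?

Using the shoelace formula, 2A = |[(-12)·20 − (-21)·23] + [(-21)·(-18) − (-21)·20] + [(-21)·(-19) − (-10)·(-18)] + [(-10)·4 − (-7)·(-19)] + [(-7)·23 − (-12)·4]| = 974, so the area is 487.
Summing gcd(|Δx|,|Δy|) over the edges gives the boundary count: gcd(9,3) + gcd(0,38) + gcd(11,1) + gcd(3,23) + gcd(5,19) = 3+38+1+1+1 = 44.
Pick's theorem gives I = A − B/2 + 1 = 487 − 44/2 + 1 = 466.

466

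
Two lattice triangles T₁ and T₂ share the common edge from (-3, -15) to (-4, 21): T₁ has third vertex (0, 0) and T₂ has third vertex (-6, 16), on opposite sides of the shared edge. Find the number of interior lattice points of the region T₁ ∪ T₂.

98

The union is the simple quadrilateral with vertices (-3, -15), (0, 0), (-4, 21), (-6, 16) in order.
Using the shoelace formula, 2A = |((-3)·0 − 0·(-15)) + (0·21 − (-4)·0) + ((-4)·16 − (-6)·21) + ((-6)·(-15) − (-3)·16)| = 200, so the area is 100.
Summing gcd(|Δx|,|Δy|) over the edges gives the boundary count: gcd(3,15) + gcd(4,21) + gcd(2,5) + gcd(3,31) = 3+1+1+1 = 6.
By Pick's theorem I = A − B/2 + 1 = 100 − 6/2 + 1 = 98.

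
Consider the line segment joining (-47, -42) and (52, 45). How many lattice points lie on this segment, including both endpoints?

4

The number of lattice points on a segment between lattice points is gcd(|Δx|,|Δy|) + 1 = gcd(99,87) + 1 = 3 + 1 = 4.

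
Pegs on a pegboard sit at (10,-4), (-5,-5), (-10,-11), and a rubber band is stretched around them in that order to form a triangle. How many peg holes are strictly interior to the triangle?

42

Using the shoelace formula, 2A = |[10·(-5) − (-5)·(-4)] + [(-5)·(-11) − (-10)·(-5)] + [(-10)·(-4) − 10·(-11)]| = 85, so the area is 42.5.
The number of boundary lattice points is Σ gcd(|Δx|,|Δy|) = gcd(15,1) + gcd(5,6) + gcd(20,7) = 1+1+1 = 3.
Pick's theorem gives I = A − B/2 + 1 = 42.5 − 3/2 + 1 = 42.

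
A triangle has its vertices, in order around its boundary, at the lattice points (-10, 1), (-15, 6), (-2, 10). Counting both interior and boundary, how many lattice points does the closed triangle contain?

47

The shoelace formula gives twice the area as |[(-10)·6 − (-15)·1] + [(-15)·10 − (-2)·6] + [(-2)·1 − (-10)·10]| = 85, so the area is 42.5.
Summing gcd(|Δx|,|Δy|) over the edges gives the boundary count: gcd(5,5) + gcd(13,4) + gcd(8,9) = 5+1+1 = 7.
Pick's theorem gives I = A − B/2 + 1 = 42.5 − 7/2 + 1 = 40, so the closed region contains I + B = 40 + 7 = 47 lattice points.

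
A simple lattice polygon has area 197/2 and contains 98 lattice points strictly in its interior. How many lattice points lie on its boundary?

3

Pick's theorem gives A = I + B/2 − 1, so B = 2(A − I + 1) = 2(197/2 − 98 + 1) = 3.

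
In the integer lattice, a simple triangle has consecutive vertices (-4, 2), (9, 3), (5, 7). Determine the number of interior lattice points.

26

Using the shoelace formula, 2A = |((-4)·3 − 9·2) + (9·7 − 5·3) + (5·2 − (-4)·7)| = 56, so the area is 28.
The number of boundary lattice points is Σ gcd(|Δx|,|Δy|) = gcd(13,1) + gcd(4,4) + gcd(9,5) = 1+4+1 = 6.
By Pick's theorem A = I + B/2 − 1, so I = 28 − 6/2 + 1 = 26.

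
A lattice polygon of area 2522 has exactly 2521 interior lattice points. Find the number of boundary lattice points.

4

Pick's theorem gives A = I + B/2 − 1, so B = 2(A − I + 1) = 2(2522 − 2521 + 1) = 4.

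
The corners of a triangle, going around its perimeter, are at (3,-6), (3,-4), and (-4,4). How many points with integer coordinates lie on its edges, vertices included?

4

Along each edge there are gcd(|Δx|,|Δy|)+1 lattice points, so counting each shared vertex once the boundary has gcd(0,2) + gcd(7,8) + gcd(7,10) = 2+1+1 = 4.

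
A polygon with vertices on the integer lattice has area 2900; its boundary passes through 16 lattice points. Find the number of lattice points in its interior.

2893

From Pick's theorem, I = A − B/2 + 1 = 2900 − 16/2 + 1 = 2893.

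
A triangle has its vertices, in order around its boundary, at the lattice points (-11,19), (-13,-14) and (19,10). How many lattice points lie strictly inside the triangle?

499

By the shoelace formula, twice the signed area is |((-11)·(-14) − (-13)·19) + ((-13)·10 − 19·(-14)) + (19·19 − (-11)·10)| = 1008, so the area is 504.
Along each edge there are gcd(|Δx|,|Δy|)+1 lattice points, so counting each shared vertex once the boundary has gcd(2,33) + gcd(32,24) + gcd(30,9) = 1+8+3 = 12.
By Pick's theorem A = I + B/2 − 1, so I = 504 − 12/2 + 1 = 499.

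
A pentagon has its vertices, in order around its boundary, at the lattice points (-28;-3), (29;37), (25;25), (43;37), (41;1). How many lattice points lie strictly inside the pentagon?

1428

By the shoelace formula, twice the signed area is |((-28)·37 − 29·(-3)) + (29·25 − 25·37) + (25·37 − 43·25) + (43·1 − 41·37) + (41·(-3) − (-28)·1)| = 2868, so the area is 1434.
Summing gcd(|Δx|,|Δy|) over the edges gives the boundary count: gcd(57,40) + gcd(4,12) + gcd(18,12) + gcd(2,36) + gcd(69,4) = 1+4+6+2+1 = 14.
By Pick's theorem A = I + B/2 − 1, so I = 1434 − 14/2 + 1 = 1428.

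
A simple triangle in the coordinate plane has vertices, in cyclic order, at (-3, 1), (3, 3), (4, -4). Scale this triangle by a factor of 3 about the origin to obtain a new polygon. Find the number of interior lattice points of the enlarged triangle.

193

By the shoelace formula, twice the signed area is |[(-3)·3 − 3·1] + [3·(-4) − 4·3] + [4·1 − (-3)·(-4)]| = 44, so the area is 22.
Along each edge there are gcd(|Δx|,|Δy|)+1 lattice points, so counting each shared vertex once the boundary has gcd(6,2) + gcd(1,7) + gcd(7,5) = 2+1+1 = 4.
Scaling by 3 multiplies the area by 3² = 9 (so the new area is 198) and multiplies the boundary lattice-point count by 3, giving 12.
By Pick's theorem, the interior count of the dilated polygon is 198 − 12/2 + 1 = 193.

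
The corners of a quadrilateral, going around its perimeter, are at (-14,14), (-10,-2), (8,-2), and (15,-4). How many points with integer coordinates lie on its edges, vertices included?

Along each edge there are gcd(|Δx|,|Δy|)+1 lattice points, so counting each shared vertex once the boundary has gcd(4,16) + gcd(18,0) + gcd(7,2) + gcd(29,18) = 4+18+1+1 = 24.

24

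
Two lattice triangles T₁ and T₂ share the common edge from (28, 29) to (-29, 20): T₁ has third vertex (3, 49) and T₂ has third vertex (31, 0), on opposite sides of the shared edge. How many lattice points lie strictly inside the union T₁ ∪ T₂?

1510

The union is the simple quadrilateral with vertices (28, 29), (3, 49), (-29, 20), (31, 0) in order.
Using the shoelace formula, 2A = |(28·49 − 3·29) + (3·20 − (-29)·49) + ((-29)·0 − 31·20) + (31·29 − 28·0)| = 3045, so the area is 3045/2.
The number of boundary lattice points is Σ gcd(|Δx|,|Δy|) = gcd(25,20) + gcd(32,29) + gcd(60,20) + gcd(3,29) = 5+1+20+1 = 27.
By Pick's theorem I = A − B/2 + 1 = 3045/2 − 27/2 + 1 = 1510.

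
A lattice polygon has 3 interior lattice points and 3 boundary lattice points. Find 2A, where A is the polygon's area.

7

Pick's theorem states A = I + B/2 − 1, so A = 3 + 3/2 − 1 = 7/2.
Hence 2A = 7.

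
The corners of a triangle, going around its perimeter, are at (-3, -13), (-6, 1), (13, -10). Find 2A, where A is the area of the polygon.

233

Using the shoelace formula, 2A = |[(-3)·1 − (-6)·(-13)] + [(-6)·(-10) − 13·1] + [13·(-13) − (-3)·(-10)]| = 233, so the area is 233/2.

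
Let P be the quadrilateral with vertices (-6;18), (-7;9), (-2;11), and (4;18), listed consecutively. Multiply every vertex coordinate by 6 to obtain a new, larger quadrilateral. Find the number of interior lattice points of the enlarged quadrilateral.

1996

The shoelace formula gives twice the area as |((-6)·9 − (-7)·18) + ((-7)·11 − (-2)·9) + ((-2)·18 − 4·11) + (4·18 − (-6)·18)| = 113, so the area is 56.5.
Along each edge there are gcd(|Δx|,|Δy|)+1 lattice points, so counting each shared vertex once the boundary has gcd(1,9) + gcd(5,2) + gcd(6,7) + gcd(10,0) = 1+1+1+10 = 13.
Scaling by 6 multiplies the area by 6² = 36 (so the new area is 2034) and multiplies the boundary lattice-point count by 6, giving 78.
By Pick's theorem, the interior count of the dilated polygon is 2034 − 78/2 + 1 = 1996.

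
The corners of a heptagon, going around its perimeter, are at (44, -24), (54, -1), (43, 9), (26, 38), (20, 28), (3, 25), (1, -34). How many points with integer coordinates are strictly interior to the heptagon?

Using the shoelace formula, 2A = |[44·(-1) − 54·(-24)] + [54·9 − 43·(-1)] + [43·38 − 26·9] + [26·28 − 20·38] + [20·25 − 3·28] + [3·(-34) − 1·25] + [1·(-24) − 44·(-34)]| = 4910, so the area is 2455.
Summing gcd(|Δx|,|Δy|) over the edges gives the boundary count: gcd(10,23) + gcd(11,10) + gcd(17,29) + gcd(6,10) + gcd(17,3) + gcd(2,59) + gcd(43,10) = 1+1+1+2+1+1+1 = 8.
Pick's theorem gives I = A − B/2 + 1 = 2455 − 8/2 + 1 = 2452.

2452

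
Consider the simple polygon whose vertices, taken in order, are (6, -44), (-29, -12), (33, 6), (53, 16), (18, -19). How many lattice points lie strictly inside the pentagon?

By the shoelace formula, twice the signed area is |[6·(-12) − (-29)·(-44)] + [(-29)·6 − 33·(-12)] + [33·16 − 53·6] + [53·(-19) − 18·16] + [18·(-44) − 6·(-19)]| = 2889, so the area is 1444.5.
Summing gcd(|Δx|,|Δy|) over the edges gives the boundary count: gcd(35,32) + gcd(62,18) + gcd(20,10) + gcd(35,35) + gcd(12,25) = 1+2+10+35+1 = 49.
Pick's theorem gives I = A − B/2 + 1 = 1444.5 − 49/2 + 1 = 1421.

1421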